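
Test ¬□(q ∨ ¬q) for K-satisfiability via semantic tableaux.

1. ¬□(q ∨ ¬q), w0
2. ¬(q ∨ ¬q), w1
3. ¬q, w1
4. q, w1
Accessibility: w0Rw1
Branch closes: q and ¬q both at w1.
(One branch shown.) All branches close.

No, unsatisfiable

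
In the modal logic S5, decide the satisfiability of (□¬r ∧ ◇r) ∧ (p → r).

1. (□¬r ∧ ◇r) ∧ (p → r), w0
2. □¬r ∧ ◇r, w0
3. p → r, w0
4. □¬r, w0
5. ◇r, w0
6. ¬r, w0
7. ¬p, w0
8. r, w1
9. ¬r, w1
Accessibility: w0Rw0, w0Rw1, w1Rw0, w1Rw1
Branch closes: r and ¬r both at w1.
(One branch shown.) All branches close.

Unsatisfiable (every branch closes)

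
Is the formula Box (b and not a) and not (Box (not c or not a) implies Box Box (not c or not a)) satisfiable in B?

1. Box (b and not a) and not (Box (not c or not a) implies Box Box (not c or not a)), 0
2. Box (b and not a), 0   [and-rule on 1]
3. not (Box (not c or not a) implies Box Box (not c or not a)), 0   [and-rule on 1]
4. Box (not c or not a), 0   [neg-implies-rule on 3]
5. not Box Box (not c or not a), 0   [neg-implies-rule on 3]
6. b and not a, 0   [Box-rule on 2 via 0R0]
7. b, 0   [and-rule on 6]
8. not a, 0   [and-rule on 6]
9. not c or not a, 0   [Box-rule on 4 via 0R0]
10. not Box (not c or not a), 1   [neg-Box-rule on 5: fresh world 1, 0R1]
11. b and not a, 1   [Box-rule on 2 via 0R1]
12. b, 1   [and-rule on 11]
13. not a, 1   [and-rule on 11]
14. not c or not a, 1   [Box-rule on 4 via 0R1]
15. not (not c or not a), 2   [neg-Box-rule on 10: fresh world 2, 1R2]
16. c, 2   [neg-or-rule on 15]
17. a, 2   [neg-or-rule on 15]
Accessibility: 0R0, 0R1, 1R0, 1R1, 1R2, 2R1, 2R2

Satisfiable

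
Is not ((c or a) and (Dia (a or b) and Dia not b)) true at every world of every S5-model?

Invalid (countermodel exists)

Tableau for the negation (c or a) and (Dia (a or b) and Dia not b):
1. (c or a) and (Dia (a or b) and Dia not b), w0
2. c or a, w0   [and-rule on 1]
3. Dia (a or b) and Dia not b, w0   [and-rule on 1]
4. Dia (a or b), w0   [and-rule on 3]
5. Dia not b, w0   [and-rule on 3]
6. a, w0   [or-rule on 2 (branches; this branch)]
7. a or b, w1   [Dia-rule on 4: fresh world w1, w0Rw1]
8. b, w1   [or-rule on 7 (branches; this branch)]
9. not b, w2   [Dia-rule on 5: fresh world w2, w0Rw2]
Accessibility: w0Rw0, w0Rw1, w0Rw2, w1Rw0, w1Rw1, w1Rw2, w2Rw0, w2Rw1, w2Rw2
The negation has an open branch (countermodel exists).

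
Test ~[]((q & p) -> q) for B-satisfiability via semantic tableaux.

1. ~[]((q & p) -> q), w0
2. ~((q & p) -> q), w1   [~[]-rule on 1: fresh world w1, w0Rw1]
3. q & p, w1   [~->-rule on 2]
4. ~q, w1   [~->-rule on 2]
5. q, w1   [&-rule on 3]
6. p, w1   [&-rule on 3]
Accessibility: w0Rw0, w0Rw1, w1Rw0, w1Rw1
Branch closes: q and ~q both at w1.
All branches of the tableau close; one closing branch shown above.

No, unsatisfiable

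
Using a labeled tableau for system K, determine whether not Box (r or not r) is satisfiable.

1. not Box (r or not r), u
2. not (r or not r), v   [neg-Box-rule on 1: fresh world v, uRv]
3. not r, v   [neg-or-rule on 2]
4. r, v   [neg-or-rule on 2]
Accessibility: uRv
Branch closes: r and not r both at v.
Every branch closes; the branch above is one of them.

Unsatisfiable (every branch closes)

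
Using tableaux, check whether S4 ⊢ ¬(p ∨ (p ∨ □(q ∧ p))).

Tableau for the negation p ∨ (p ∨ □(q ∧ p)):
1. p ∨ (p ∨ □(q ∧ p)), u
2. p ∨ □(q ∧ p), u   [∨-rule on 1 (branches; this branch)]
3. □(q ∧ p), u   [∨-rule on 2 (branches; this branch)]
4. q ∧ p, u   [□-rule on 3 via uRu]
5. q, u   [∧-rule on 4]
6. p, u   [∧-rule on 4]
Accessibility: uRu
The negation has an open branch (countermodel exists).

Invalid (countermodel exists)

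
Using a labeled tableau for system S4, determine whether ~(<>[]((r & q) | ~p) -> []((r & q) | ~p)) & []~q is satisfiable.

Satisfiable (open branch found)

1. ~(<>[]((r & q) | ~p) -> []((r & q) | ~p)) & []~q, w0
2. ~(<>[]((r & q) | ~p) -> []((r & q) | ~p)), w0
3. []~q, w0
4. <>[]((r & q) | ~p), w0
5. ~[]((r & q) | ~p), w0
6. ~q, w0
7. []((r & q) | ~p), w1
8. ~q, w1
9. (r & q) | ~p, w1
10. ~p, w1
11. ~((r & q) | ~p), w2
12. ~(r & q), w2
13. p, w2
14. ~q, w2
Accessibility: w0Rw0, w0Rw1, w0Rw2, w1Rw1, w2Rw2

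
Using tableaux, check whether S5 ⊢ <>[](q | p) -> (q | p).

Yes, valid

Tableau for the negation ~(<>[](q | p) -> (q | p)):
1. ~(<>[](q | p) -> (q | p)), w0
2. <>[](q | p), w0
3. ~(q | p), w0
4. ~q, w0
5. ~p, w0
6. [](q | p), w1
7. q | p, w0
8. q | p, w1
9. p, w0
Accessibility: w0Rw0, w0Rw1, w1Rw0, w1Rw1
Branch closes: p and ~p both at w0.
All branches of the negation close; one closing branch shown above.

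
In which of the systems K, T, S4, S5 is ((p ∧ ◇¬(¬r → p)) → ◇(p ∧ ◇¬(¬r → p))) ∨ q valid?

K-tableau for the negation ¬(((p ∧ ◇¬(¬r → p)) → ◇(p ∧ ◇¬(¬r → p))) ∨ q):
1. ¬(((p ∧ ◇¬(¬r → p)) → ◇(p ∧ ◇¬(¬r → p))) ∨ q), u
2. ¬((p ∧ ◇¬(¬r → p)) → ◇(p ∧ ◇¬(¬r → p))), u
3. ¬q, u
4. p ∧ ◇¬(¬r → p), u
5. ¬◇(p ∧ ◇¬(¬r → p)), u
6. p, u
7. ◇¬(¬r → p), u
8. ¬(¬r → p), v
9. ¬r, v
10. ¬p, v
11. ¬(p ∧ ◇¬(¬r → p)), v
12. ¬◇¬(¬r → p), v
Accessibility: uRv
Complete open branch: countermodel on a K-frame, so not valid in K.
T-tableau for the negation ¬(((p ∧ ◇¬(¬r → p)) → ◇(p ∧ ◇¬(¬r → p))) ∨ q):
1. ¬(((p ∧ ◇¬(¬r → p)) → ◇(p ∧ ◇¬(¬r → p))) ∨ q), u
2. ¬((p ∧ ◇¬(¬r → p)) → ◇(p ∧ ◇¬(¬r → p))), u
3. ¬q, u
4. p ∧ ◇¬(¬r → p), u
5. ¬◇(p ∧ ◇¬(¬r → p)), u
6. p, u
7. ◇¬(¬r → p), u
8. ¬(p ∧ ◇¬(¬r → p)), u
9. ¬◇¬(¬r → p), u
10. ¬r → p, u
11. ¬(¬r → p), v
12. ¬r, v
13. ¬p, v
14. ¬(p ∧ ◇¬(¬r → p)), v
15. ¬r → p, v
16. ¬◇¬(¬r → p), v
17. p, v
Accessibility: uRu, uRv, vRv
Branch closes: p and ¬p both at v.
Every branch closes (one shown): valid in T, hence also in S4, S5 (every theorem of T is a theorem of S4 and S5).

T, S4, S5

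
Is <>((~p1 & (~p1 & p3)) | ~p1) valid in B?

Not valid

Tableau for the negation ~<>((~p1 & (~p1 & p3)) | ~p1):
1. ~<>((~p1 & (~p1 & p3)) | ~p1), u
2. ~((~p1 & (~p1 & p3)) | ~p1), u   [~<>-rule on 1 via uRu]
3. ~(~p1 & (~p1 & p3)), u   [~|-rule on 2]
4. p1, u   [~|-rule on 2]
5. ~(~p1 & p3), u   [~&-rule on 3 (branches; this branch)]
6. ~p3, u   [~&-rule on 5 (branches; this branch)]
Accessibility: uRu
The negation has an open branch (countermodel exists).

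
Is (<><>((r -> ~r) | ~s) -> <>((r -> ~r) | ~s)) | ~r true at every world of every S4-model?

Tableau for the negation ~((<><>((r -> ~r) | ~s) -> <>((r -> ~r) | ~s)) | ~r):
1. ~((<><>((r -> ~r) | ~s) -> <>((r -> ~r) | ~s)) | ~r), 0
2. ~(<><>((r -> ~r) | ~s) -> <>((r -> ~r) | ~s)), 0
3. r, 0
4. <><>((r -> ~r) | ~s), 0
5. ~<>((r -> ~r) | ~s), 0
6. ~((r -> ~r) | ~s), 0
7. ~(r -> ~r), 0
8. s, 0
9. <>((r -> ~r) | ~s), 1
10. ~((r -> ~r) | ~s), 1
11. ~(r -> ~r), 1
12. s, 1
13. r, 1
14. (r -> ~r) | ~s, 2
15. ~((r -> ~r) | ~s), 2
16. ~(r -> ~r), 2
17. s, 2
18. r, 2
19. r -> ~r, 2
20. ~r, 2
Accessibility: 0R0, 0R1, 0R2, 1R1, 1R2, 2R2
Branch closes: r and ~r both at 2.
Every branch of the negation's tableau closes; the branch above is one of them.

Valid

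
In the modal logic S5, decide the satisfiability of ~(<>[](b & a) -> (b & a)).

1. ~(<>[](b & a) -> (b & a)), w0
2. <>[](b & a), w0
3. ~(b & a), w0
4. ~a, w0
5. [](b & a), w1
6. b & a, w0
7. b, w0
8. a, w0
Accessibility: w0Rw0, w0Rw1, w1Rw0, w1Rw1
Branch closes: a and ~a both at w0.
(One branch shown.) All branches close.

No, unsatisfiable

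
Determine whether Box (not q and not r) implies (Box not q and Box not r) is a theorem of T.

Valid

Tableau for the negation not (Box (not q and not r) implies (Box not q and Box not r)):
1. not (Box (not q and not r) implies (Box not q and Box not r)), w0
2. Box (not q and not r), w0
3. not (Box not q and Box not r), w0
4. not q and not r, w0
5. not q, w0
6. not r, w0
7. not Box not r, w0
8. r, w1
9. not q and not r, w1
10. not q, w1
11. not r, w1
Accessibility: w0Rw0, w0Rw1, w1Rw1
Branch closes: r and not r both at w1.
Every branch of the negation's tableau closes; the branch above is one of them.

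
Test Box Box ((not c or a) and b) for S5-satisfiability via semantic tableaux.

1. Box Box ((not c or a) and b), 0
2. Box ((not c or a) and b), 0   [Box-rule on 1 via 0R0]
3. (not c or a) and b, 0   [Box-rule on 2 via 0R0]
4. not c or a, 0   [and-rule on 3]
5. b, 0   [and-rule on 3]
6. a, 0   [or-rule on 4 (branches; this branch)]
Accessibility: 0R0

Yes, satisfiable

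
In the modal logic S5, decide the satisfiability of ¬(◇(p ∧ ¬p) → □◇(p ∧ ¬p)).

1. ¬(◇(p ∧ ¬p) → □◇(p ∧ ¬p)), u
2. ◇(p ∧ ¬p), u
3. ¬□◇(p ∧ ¬p), u
4. p ∧ ¬p, v
5. p, v
6. ¬p, v
Accessibility: uRu, uRv, vRu, vRv
Branch closes: p and ¬p both at v.
Every branch closes; the branch above is one of them.

Unsatisfiable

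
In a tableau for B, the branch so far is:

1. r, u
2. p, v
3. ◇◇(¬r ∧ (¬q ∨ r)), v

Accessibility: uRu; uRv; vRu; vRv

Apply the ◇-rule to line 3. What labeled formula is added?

a fresh world w with vRw, and ◇(¬r ∧ (¬q ∨ r)) at w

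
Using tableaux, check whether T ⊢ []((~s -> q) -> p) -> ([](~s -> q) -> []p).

Valid in T

Tableau for the negation ~([]((~s -> q) -> p) -> ([](~s -> q) -> []p)):
1. ~([]((~s -> q) -> p) -> ([](~s -> q) -> []p)), w0
2. []((~s -> q) -> p), w0
3. ~([](~s -> q) -> []p), w0
4. [](~s -> q), w0
5. ~[]p, w0
6. (~s -> q) -> p, w0
7. ~s -> q, w0
8. p, w0
9. q, w0
10. ~p, w1
11. (~s -> q) -> p, w1
12. ~s -> q, w1
13. ~(~s -> q), w1
14. ~s, w1
15. ~q, w1
16. q, w1
Accessibility: w0Rw0, w0Rw1, w1Rw1
Branch closes: q and ~q both at w1.
Every branch of the negation's tableau closes; the branch above is one of them.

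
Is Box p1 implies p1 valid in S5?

Tableau for the negation not (Box p1 implies p1):
1. not (Box p1 implies p1), u
2. Box p1, u
3. not p1, u
4. p1, u
Accessibility: uRu
Branch closes: p1 and not p1 both at u.
Every branch of the negation's tableau closes; the branch above is one of them.

Valid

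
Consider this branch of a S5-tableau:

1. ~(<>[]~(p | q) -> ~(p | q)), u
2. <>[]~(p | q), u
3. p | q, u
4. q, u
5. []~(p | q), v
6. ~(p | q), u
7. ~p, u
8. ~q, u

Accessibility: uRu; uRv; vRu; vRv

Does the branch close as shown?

Both q and ~q appear at u.

Closed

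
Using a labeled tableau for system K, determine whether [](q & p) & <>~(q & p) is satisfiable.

1. [](q & p) & <>~(q & p), w0
2. [](q & p), w0
3. <>~(q & p), w0
4. ~(q & p), w1
5. q & p, w1
6. q, w1
7. p, w1
8. ~p, w1
Accessibility: w0Rw1
Branch closes: p and ~p both at w1.
All branches of the tableau close; one closing branch shown above.

No, unsatisfiable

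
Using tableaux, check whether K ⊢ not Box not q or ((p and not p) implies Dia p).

Yes, valid

Tableau for the negation not (not Box not q or ((p and not p) implies Dia p)):
1. not (not Box not q or ((p and not p) implies Dia p)), u
2. Box not q, u   [neg-or-rule on 1]
3. not ((p and not p) implies Dia p), u   [neg-or-rule on 1]
4. p and not p, u   [neg-implies-rule on 3]
5. not Dia p, u   [neg-implies-rule on 3]
6. p, u   [and-rule on 4]
7. not p, u   [and-rule on 4]
Branch closes: p and not p both at u.
All branches of the negation close; one closing branch shown above.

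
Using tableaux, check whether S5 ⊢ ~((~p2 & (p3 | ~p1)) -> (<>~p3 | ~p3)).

Not valid

Tableau for the negation (~p2 & (p3 | ~p1)) -> (<>~p3 | ~p3):
1. (~p2 & (p3 | ~p1)) -> (<>~p3 | ~p3), 0
2. <>~p3 | ~p3, 0
3. ~p3, 0
Accessibility: 0R0
The negation has an open branch (countermodel exists).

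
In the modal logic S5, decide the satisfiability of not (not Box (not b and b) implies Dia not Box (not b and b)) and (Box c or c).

Unsatisfiable

1. not (not Box (not b and b) implies Dia not Box (not b and b)) and (Box c or c), w0
2. not (not Box (not b and b) implies Dia not Box (not b and b)), w0
3. Box c or c, w0
4. not Box (not b and b), w0
5. not Dia not Box (not b and b), w0
6. Box (not b and b), w0
7. not b and b, w0
8. not b, w0
9. b, w0
Accessibility: w0Rw0
Branch closes: b and not b both at w0.
All branches of the tableau close; one closing branch shown above.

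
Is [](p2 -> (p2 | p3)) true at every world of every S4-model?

Tableau for the negation ~[](p2 -> (p2 | p3)):
1. ~[](p2 -> (p2 | p3)), u
2. ~(p2 -> (p2 | p3)), v   [~[]-rule on 1: fresh world v, uRv]
3. p2, v   [~->-rule on 2]
4. ~(p2 | p3), v   [~->-rule on 2]
5. ~p2, v   [~|-rule on 4]
6. ~p3, v   [~|-rule on 4]
Accessibility: uRu, uRv, vRv
Branch closes: p2 and ~p2 both at v.
All branches of the negation close; one closing branch shown above.

Valid in S4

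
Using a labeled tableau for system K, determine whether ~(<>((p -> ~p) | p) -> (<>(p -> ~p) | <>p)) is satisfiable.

1. ~(<>((p -> ~p) | p) -> (<>(p -> ~p) | <>p)), 0
2. <>((p -> ~p) | p), 0
3. ~(<>(p -> ~p) | <>p), 0
4. ~<>(p -> ~p), 0
5. ~<>p, 0
6. (p -> ~p) | p, 1
7. ~(p -> ~p), 1
8. p, 1
9. ~p, 1
Accessibility: 0R1
Branch closes: p and ~p both at 1.
(One branch shown.) All branches close.

No, unsatisfiable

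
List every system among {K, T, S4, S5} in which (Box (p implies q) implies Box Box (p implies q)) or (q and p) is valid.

T-tableau for the negation not ((Box (p implies q) implies Box Box (p implies q)) or (q and p)):
1. not ((Box (p implies q) implies Box Box (p implies q)) or (q and p)), u
2. not (Box (p implies q) implies Box Box (p implies q)), u
3. not (q and p), u
4. Box (p implies q), u
5. not Box Box (p implies q), u
6. p implies q, u
7. not p, u
8. q, u
9. not Box (p implies q), v
10. p implies q, v
11. q, v
12. not (p implies q), w
13. p, w
14. not q, w
Accessibility: uRu, uRv, vRv, vRw, wRw
Complete open branch: countermodel on a T-frame, so not valid in T, nor in K (the same frame is also a K-frame).
S4-tableau for the negation not ((Box (p implies q) implies Box Box (p implies q)) or (q and p)):
1. not ((Box (p implies q) implies Box Box (p implies q)) or (q and p)), u
2. not (Box (p implies q) implies Box Box (p implies q)), u
3. not (q and p), u
4. Box (p implies q), u
5. not Box Box (p implies q), u
6. p implies q, u
7. not p, u
8. q, u
9. not Box (p implies q), v
10. p implies q, v
11. q, v
12. not (p implies q), w
13. p, w
14. not q, w
15. p implies q, w
16. q, w
Accessibility: uRu, uRv, uRw, vRv, vRw, wRw
Branch closes: q and not q both at w.
Every branch closes (one shown): valid in S4, hence also in S5 (every theorem of S4 is a theorem of S5).

S4, S5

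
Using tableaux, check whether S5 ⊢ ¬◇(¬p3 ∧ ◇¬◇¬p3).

Tableau for the negation ◇(¬p3 ∧ ◇¬◇¬p3):
1. ◇(¬p3 ∧ ◇¬◇¬p3), w0
2. ¬p3 ∧ ◇¬◇¬p3, w1
3. ¬p3, w1
4. ◇¬◇¬p3, w1
5. ¬◇¬p3, w2
6. p3, w0
7. p3, w1
Accessibility: w0Rw0, w0Rw1, w0Rw2, w1Rw0, w1Rw1, w1Rw2, w2Rw0, w2Rw1, w2Rw2
Branch closes: p3 and ¬p3 both at w1.
All branches of the negation close; one closing branch shown above.

Valid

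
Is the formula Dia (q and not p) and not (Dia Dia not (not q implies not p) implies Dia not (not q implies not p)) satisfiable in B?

1. Dia (q and not p) and not (Dia Dia not (not q implies not p) implies Dia not (not q implies not p)), w0
2. Dia (q and not p), w0
3. not (Dia Dia not (not q implies not p) implies Dia not (not q implies not p)), w0
4. Dia Dia not (not q implies not p), w0
5. not Dia not (not q implies not p), w0
6. not q implies not p, w0
7. not p, w0
8. q and not p, w1
9. q, w1
10. not p, w1
11. not q implies not p, w1
12. Dia not (not q implies not p), w2
13. not q implies not p, w2
14. not p, w2
15. not (not q implies not p), w3
16. not q, w3
17. p, w3
Accessibility: w0Rw0, w0Rw1, w0Rw2, w1Rw0, w1Rw1, w2Rw0, w2Rw2, w2Rw3, w3Rw2, w3Rw3

Satisfiable (open branch found)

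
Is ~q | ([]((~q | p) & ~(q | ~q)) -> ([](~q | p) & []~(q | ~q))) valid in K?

Valid in K

Tableau for the negation ~(~q | ([]((~q | p) & ~(q | ~q)) -> ([](~q | p) & []~(q | ~q)))):
1. ~(~q | ([]((~q | p) & ~(q | ~q)) -> ([](~q | p) & []~(q | ~q)))), w0
2. q, w0
3. ~([]((~q | p) & ~(q | ~q)) -> ([](~q | p) & []~(q | ~q))), w0
4. []((~q | p) & ~(q | ~q)), w0
5. ~([](~q | p) & []~(q | ~q)), w0
6. ~[](~q | p), w0
7. ~(~q | p), w1
8. q, w1
9. ~p, w1
10. (~q | p) & ~(q | ~q), w1
11. ~q | p, w1
12. ~(q | ~q), w1
13. ~q, w1
Accessibility: w0Rw1
Branch closes: q and ~q both at w1.
Every branch of the negation's tableau closes; the branch above is one of them.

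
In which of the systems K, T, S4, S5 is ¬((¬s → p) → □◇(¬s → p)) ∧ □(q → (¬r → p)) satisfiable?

S4-tableau for the formula:
1. ¬((¬s → p) → □◇(¬s → p)) ∧ □(q → (¬r → p)), w0
2. ¬((¬s → p) → □◇(¬s → p)), w0
3. □(q → (¬r → p)), w0
4. ¬s → p, w0
5. ¬□◇(¬s → p), w0
6. q → (¬r → p), w0
7. p, w0
8. ¬r → p, w0
9. ¬◇(¬s → p), w1
10. q → (¬r → p), w1
11. ¬(¬s → p), w1
12. ¬s, w1
13. ¬p, w1
14. ¬r → p, w1
15. r, w1
Accessibility: w0Rw0, w0Rw1, w1Rw1
Complete open branch: satisfiable in S4, hence also in K, T (this S4-model is also a K-model and a T-model).
S5-tableau for the formula:
1. ¬((¬s → p) → □◇(¬s → p)) ∧ □(q → (¬r → p)), w0
2. ¬((¬s → p) → □◇(¬s → p)), w0
3. □(q → (¬r → p)), w0
4. ¬s → p, w0
5. ¬□◇(¬s → p), w0
6. q → (¬r → p), w0
7. p, w0
8. ¬r → p, w0
9. ¬◇(¬s → p), w1
10. q → (¬r → p), w1
11. ¬(¬s → p), w0
12. ¬s, w0
13. ¬p, w0
Accessibility: w0Rw0, w0Rw1, w1Rw0, w1Rw1
Branch closes: p and ¬p both at w0.
Every branch closes (one shown): unsatisfiable in S5.

K, T, S4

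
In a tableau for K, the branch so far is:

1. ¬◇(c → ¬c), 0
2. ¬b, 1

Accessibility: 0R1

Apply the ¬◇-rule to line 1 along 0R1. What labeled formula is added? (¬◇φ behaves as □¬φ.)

¬◇φ behaves as □¬φ: propagate the negated body to each accessible world.

¬(c → ¬c), 1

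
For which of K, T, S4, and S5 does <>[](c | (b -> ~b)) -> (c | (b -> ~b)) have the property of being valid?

S5

S5-tableau for the negation ~(<>[](c | (b -> ~b)) -> (c | (b -> ~b))):
1. ~(<>[](c | (b -> ~b)) -> (c | (b -> ~b))), u
2. <>[](c | (b -> ~b)), u   [~->-rule on 1]
3. ~(c | (b -> ~b)), u   [~->-rule on 1]
4. ~c, u   [~|-rule on 3]
5. ~(b -> ~b), u   [~|-rule on 3]
6. b, u   [~->-rule on 5]
7. [](c | (b -> ~b)), v   [<>-rule on 2: fresh world v, uRv]
8. c | (b -> ~b), u   [[]-rule on 7 via vRu]
9. c | (b -> ~b), v   [[]-rule on 7 via vRv]
10. b -> ~b, u   [|-rule on 8 (branches; this branch)]
11. b -> ~b, v   [|-rule on 9 (branches; this branch)]
12. ~b, u   [->-rule on 10 (branches; this branch)]
Accessibility: uRu, uRv, vRu, vRv
Branch closes: b and ~b both at u.
Every branch closes (one shown): valid in S5.
S4-tableau for the negation ~(<>[](c | (b -> ~b)) -> (c | (b -> ~b))):
1. ~(<>[](c | (b -> ~b)) -> (c | (b -> ~b))), u
2. <>[](c | (b -> ~b)), u   [~->-rule on 1]
3. ~(c | (b -> ~b)), u   [~->-rule on 1]
4. ~c, u   [~|-rule on 3]
5. ~(b -> ~b), u   [~|-rule on 3]
6. b, u   [~->-rule on 5]
7. [](c | (b -> ~b)), v   [<>-rule on 2: fresh world v, uRv]
8. c | (b -> ~b), v   [[]-rule on 7 via vRv]
9. b -> ~b, v   [|-rule on 8 (branches; this branch)]
10. ~b, v   [->-rule on 9 (branches; this branch)]
Accessibility: uRu, uRv, vRv
Complete open branch: countermodel on an S4-frame, so not valid in S4, nor in K, T (the same frame is also a K-frame and a T-frame).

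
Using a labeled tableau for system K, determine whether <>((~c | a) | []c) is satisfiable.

1. <>((~c | a) | []c), u
2. (~c | a) | []c, v   [<>-rule on 1: fresh world v, uRv]
3. []c, v   [|-rule on 2 (branches; this branch)]
Accessibility: uRv

Yes, satisfiable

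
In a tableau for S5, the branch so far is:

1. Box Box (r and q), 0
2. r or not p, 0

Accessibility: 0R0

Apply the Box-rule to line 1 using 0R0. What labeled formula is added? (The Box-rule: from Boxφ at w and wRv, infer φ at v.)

Box (r and q), 0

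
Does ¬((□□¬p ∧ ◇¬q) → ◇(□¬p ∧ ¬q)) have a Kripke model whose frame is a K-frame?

Unsatisfiable

1. ¬((□□¬p ∧ ◇¬q) → ◇(□¬p ∧ ¬q)), u
2. □□¬p ∧ ◇¬q, u   [¬→-rule on 1]
3. ¬◇(□¬p ∧ ¬q), u   [¬→-rule on 1]
4. □□¬p, u   [∧-rule on 2]
5. ◇¬q, u   [∧-rule on 2]
6. ¬q, v   [◇-rule on 5: fresh world v, uRv]
7. ¬(□¬p ∧ ¬q), v   [¬◇-rule on 3 via uRv]
8. □¬p, v   [□-rule on 4 via uRv]
9. ¬□¬p, v   [¬∧-rule on 7 (branches; this branch)]
10. p, w   [¬□-rule on 9: fresh world w, vRw]
11. ¬p, w   [□-rule on 8 via vRw]
Accessibility: uRv, vRw
Branch closes: p and ¬p both at w.
(One branch shown.) All branches close.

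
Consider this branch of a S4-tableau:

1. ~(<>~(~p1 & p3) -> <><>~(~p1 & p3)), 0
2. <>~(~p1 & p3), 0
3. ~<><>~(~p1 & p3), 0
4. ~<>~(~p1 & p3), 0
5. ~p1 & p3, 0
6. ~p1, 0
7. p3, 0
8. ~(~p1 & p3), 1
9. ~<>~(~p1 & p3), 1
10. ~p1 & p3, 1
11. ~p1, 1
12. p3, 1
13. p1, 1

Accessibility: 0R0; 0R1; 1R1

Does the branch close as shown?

Closed

Both p1 and ~p1 appear at 1.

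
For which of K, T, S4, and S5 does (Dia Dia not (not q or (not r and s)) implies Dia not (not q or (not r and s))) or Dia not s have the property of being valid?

T-tableau for the negation not ((Dia Dia not (not q or (not r and s)) implies Dia not (not q or (not r and s))) or Dia not s):
1. not ((Dia Dia not (not q or (not r and s)) implies Dia not (not q or (not r and s))) or Dia not s), 0
2. not (Dia Dia not (not q or (not r and s)) implies Dia not (not q or (not r and s))), 0   [neg-or-rule on 1]
3. not Dia not s, 0   [neg-or-rule on 1]
4. Dia Dia not (not q or (not r and s)), 0   [neg-implies-rule on 2]
5. not Dia not (not q or (not r and s)), 0   [neg-implies-rule on 2]
6. s, 0   [neg-Dia-rule on 3 via 0R0]
7. not q or (not r and s), 0   [neg-Dia-rule on 5 via 0R0]
8. not r and s, 0   [or-rule on 7 (branches; this branch)]
9. not r, 0   [and-rule on 8]
10. Dia not (not q or (not r and s)), 1   [Dia-rule on 4: fresh world 1, 0R1]
11. s, 1   [neg-Dia-rule on 3 via 0R1]
12. not q or (not r and s), 1   [neg-Dia-rule on 5 via 0R1]
13. not r and s, 1   [or-rule on 12 (branches; this branch)]
14. not r, 1   [and-rule on 13]
15. not (not q or (not r and s)), 2   [Dia-rule on 10: fresh world 2, 1R2]
16. q, 2   [neg-or-rule on 15]
17. not (not r and s), 2   [neg-or-rule on 15]
18. not s, 2   [neg-and-rule on 17 (branches; this branch)]
Accessibility: 0R0, 0R1, 1R1, 1R2, 2R2
Complete open branch: countermodel on a T-frame, so not valid in T, nor in K (the same frame is also a K-frame).
S4-tableau for the negation not ((Dia Dia not (not q or (not r and s)) implies Dia not (not q or (not r and s))) or Dia not s):
1. not ((Dia Dia not (not q or (not r and s)) implies Dia not (not q or (not r and s))) or Dia not s), 0
2. not (Dia Dia not (not q or (not r and s)) implies Dia not (not q or (not r and s))), 0   [neg-or-rule on 1]
3. not Dia not s, 0   [neg-or-rule on 1]
4. Dia Dia not (not q or (not r and s)), 0   [neg-implies-rule on 2]
5. not Dia not (not q or (not r and s)), 0   [neg-implies-rule on 2]
6. s, 0   [neg-Dia-rule on 3 via 0R0]
7. not q or (not r and s), 0   [neg-Dia-rule on 5 via 0R0]
8. not r and s, 0   [or-rule on 7 (branches; this branch)]
9. not r, 0   [and-rule on 8]
10. Dia not (not q or (not r and s)), 1   [Dia-rule on 4: fresh world 1, 0R1]
11. s, 1   [neg-Dia-rule on 3 via 0R1]
12. not q or (not r and s), 1   [neg-Dia-rule on 5 via 0R1]
13. not r and s, 1   [or-rule on 12 (branches; this branch)]
14. not r, 1   [and-rule on 13]
15. not (not q or (not r and s)), 2   [Dia-rule on 10: fresh world 2, 1R2]
16. q, 2   [neg-or-rule on 15]
17. not (not r and s), 2   [neg-or-rule on 15]
18. s, 2   [neg-Dia-rule on 3 via 0R2]
19. not q or (not r and s), 2   [neg-Dia-rule on 5 via 0R2]
20. r, 2   [neg-and-rule on 17 (branches; this branch)]
21. not r and s, 2   [or-rule on 19 (branches; this branch)]
22. not r, 2   [and-rule on 21]
Accessibility: 0R0, 0R1, 0R2, 1R1, 1R2, 2R2
Branch closes: r and not r both at 2.
Every branch closes (one shown): valid in S4, hence also in S5 (every theorem of S4 is a theorem of S5).

S4, S5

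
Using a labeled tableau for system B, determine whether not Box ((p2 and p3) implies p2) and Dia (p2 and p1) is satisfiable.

1. not Box ((p2 and p3) implies p2) and Dia (p2 and p1), u
2. not Box ((p2 and p3) implies p2), u   [and-rule on 1]
3. Dia (p2 and p1), u   [and-rule on 1]
4. not ((p2 and p3) implies p2), v   [neg-Box-rule on 2: fresh world v, uRv]
5. p2 and p3, v   [neg-implies-rule on 4]
6. not p2, v   [neg-implies-rule on 4]
7. p2, v   [and-rule on 5]
8. p3, v   [and-rule on 5]
Accessibility: uRu, uRv, vRu, vRv
Branch closes: p2 and not p2 both at v.
Every branch closes; the branch above is one of them.

Unsatisfiable (every branch closes)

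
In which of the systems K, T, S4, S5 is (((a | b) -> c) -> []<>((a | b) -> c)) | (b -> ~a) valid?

S4-tableau for the negation ~((((a | b) -> c) -> []<>((a | b) -> c)) | (b -> ~a)):
1. ~((((a | b) -> c) -> []<>((a | b) -> c)) | (b -> ~a)), 0
2. ~(((a | b) -> c) -> []<>((a | b) -> c)), 0
3. ~(b -> ~a), 0
4. (a | b) -> c, 0
5. ~[]<>((a | b) -> c), 0
6. b, 0
7. a, 0
8. c, 0
9. ~<>((a | b) -> c), 1
10. ~((a | b) -> c), 1
11. a | b, 1
12. ~c, 1
13. b, 1
Accessibility: 0R0, 0R1, 1R1
Complete open branch: countermodel on an S4-frame, so not valid in S4, nor in K, T (the same frame is also a K-frame and a T-frame).
S5-tableau for the negation ~((((a | b) -> c) -> []<>((a | b) -> c)) | (b -> ~a)):
1. ~((((a | b) -> c) -> []<>((a | b) -> c)) | (b -> ~a)), 0
2. ~(((a | b) -> c) -> []<>((a | b) -> c)), 0
3. ~(b -> ~a), 0
4. (a | b) -> c, 0
5. ~[]<>((a | b) -> c), 0
6. b, 0
7. a, 0
8. c, 0
9. ~<>((a | b) -> c), 1
10. ~((a | b) -> c), 0
11. a | b, 0
12. ~c, 0
Accessibility: 0R0, 0R1, 1R0, 1R1
Branch closes: c and ~c both at 0.
Every branch closes (one shown): valid in S5.

S5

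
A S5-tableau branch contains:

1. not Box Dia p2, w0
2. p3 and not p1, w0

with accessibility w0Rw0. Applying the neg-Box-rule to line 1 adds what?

a fresh world w1 with w0Rw1, and not Dia p2 at w1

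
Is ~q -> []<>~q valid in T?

Tableau for the negation ~(~q -> []<>~q):
1. ~(~q -> []<>~q), 0
2. ~q, 0
3. ~[]<>~q, 0
4. ~<>~q, 1
5. q, 1
Accessibility: 0R0, 0R1, 1R1
The negation has an open branch (countermodel exists).

Not valid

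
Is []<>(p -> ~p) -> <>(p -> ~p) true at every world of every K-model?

No, not valid

Tableau for the negation ~([]<>(p -> ~p) -> <>(p -> ~p)):
1. ~([]<>(p -> ~p) -> <>(p -> ~p)), w0
2. []<>(p -> ~p), w0
3. ~<>(p -> ~p), w0
The negation has an open branch (countermodel exists).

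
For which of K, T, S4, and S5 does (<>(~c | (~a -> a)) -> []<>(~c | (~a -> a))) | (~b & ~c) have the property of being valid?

S5

S5-tableau for the negation ~((<>(~c | (~a -> a)) -> []<>(~c | (~a -> a))) | (~b & ~c)):
1. ~((<>(~c | (~a -> a)) -> []<>(~c | (~a -> a))) | (~b & ~c)), u
2. ~(<>(~c | (~a -> a)) -> []<>(~c | (~a -> a))), u
3. ~(~b & ~c), u
4. <>(~c | (~a -> a)), u
5. ~[]<>(~c | (~a -> a)), u
6. c, u
7. ~c | (~a -> a), v
8. ~a -> a, v
9. a, v
10. ~<>(~c | (~a -> a)), w
11. ~(~c | (~a -> a)), u
12. ~(~a -> a), u
13. ~a, u
14. ~(~c | (~a -> a)), v
15. c, v
16. ~(~a -> a), v
17. ~a, v
Accessibility: uRu, uRv, uRw, vRu, vRv, vRw, wRu, wRv, wRw
Branch closes: a and ~a both at v.
Every branch closes (one shown): valid in S5.
S4-tableau for the negation ~((<>(~c | (~a -> a)) -> []<>(~c | (~a -> a))) | (~b & ~c)):
1. ~((<>(~c | (~a -> a)) -> []<>(~c | (~a -> a))) | (~b & ~c)), u
2. ~(<>(~c | (~a -> a)) -> []<>(~c | (~a -> a))), u
3. ~(~b & ~c), u
4. <>(~c | (~a -> a)), u
5. ~[]<>(~c | (~a -> a)), u
6. c, u
7. ~c | (~a -> a), v
8. ~a -> a, v
9. a, v
10. ~<>(~c | (~a -> a)), w
11. ~(~c | (~a -> a)), w
12. c, w
13. ~(~a -> a), w
14. ~a, w
Accessibility: uRu, uRv, uRw, vRv, wRw
Complete open branch: countermodel on an S4-frame, so not valid in S4, nor in K, T (the same frame is also a K-frame and a T-frame).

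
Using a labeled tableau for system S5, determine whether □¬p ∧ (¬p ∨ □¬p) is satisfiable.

Satisfiable (open branch found)

1. □¬p ∧ (¬p ∨ □¬p), w0
2. □¬p, w0   [∧-rule on 1]
3. ¬p ∨ □¬p, w0   [∧-rule on 1]
4. ¬p, w0   [□-rule on 2 via w0Rw0]
Accessibility: w0Rw0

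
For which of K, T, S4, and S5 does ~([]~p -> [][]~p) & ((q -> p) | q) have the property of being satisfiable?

K, T

S4-tableau for the formula:
1. ~([]~p -> [][]~p) & ((q -> p) | q), w0
2. ~([]~p -> [][]~p), w0   [&-rule on 1]
3. (q -> p) | q, w0   [&-rule on 1]
4. []~p, w0   [~->-rule on 2]
5. ~[][]~p, w0   [~->-rule on 2]
6. ~p, w0   [[]-rule on 4 via w0Rw0]
7. q -> p, w0   [|-rule on 3 (branches; this branch)]
8. ~q, w0   [->-rule on 7 (branches; this branch)]
9. ~[]~p, w1   [~[]-rule on 5: fresh world w1, w0Rw1]
10. ~p, w1   [[]-rule on 4 via w0Rw1]
11. p, w2   [~[]-rule on 9: fresh world w2, w1Rw2]
12. ~p, w2   [[]-rule on 4 via w0Rw2]
Accessibility: w0Rw0, w0Rw1, w0Rw2, w1Rw1, w1Rw2, w2Rw2
Branch closes: p and ~p both at w2.
Every branch closes (one shown): unsatisfiable in S4, hence also in S5 (every S5-frame is an S4-frame).
T-tableau for the formula:
1. ~([]~p -> [][]~p) & ((q -> p) | q), w0
2. ~([]~p -> [][]~p), w0   [&-rule on 1]
3. (q -> p) | q, w0   [&-rule on 1]
4. []~p, w0   [~->-rule on 2]
5. ~[][]~p, w0   [~->-rule on 2]
6. ~p, w0   [[]-rule on 4 via w0Rw0]
7. q, w0   [|-rule on 3 (branches; this branch)]
8. ~[]~p, w1   [~[]-rule on 5: fresh world w1, w0Rw1]
9. ~p, w1   [[]-rule on 4 via w0Rw1]
10. p, w2   [~[]-rule on 8: fresh world w2, w1Rw2]
Accessibility: w0Rw0, w0Rw1, w1Rw1, w1Rw2, w2Rw2
Complete open branch: satisfiable in T, hence also in K (this T-model is also a K-model).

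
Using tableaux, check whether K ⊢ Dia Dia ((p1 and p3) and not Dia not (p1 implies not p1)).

No, not valid

Tableau for the negation not Dia Dia ((p1 and p3) and not Dia not (p1 implies not p1)):
1. not Dia Dia ((p1 and p3) and not Dia not (p1 implies not p1)), u
The negation has an open branch (countermodel exists).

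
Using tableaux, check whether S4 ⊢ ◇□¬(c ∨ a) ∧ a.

Tableau for the negation ¬(◇□¬(c ∨ a) ∧ a):
1. ¬(◇□¬(c ∨ a) ∧ a), u
2. ¬a, u   [¬∧-rule on 1 (branches; this branch)]
Accessibility: uRu
The negation has an open branch (countermodel exists).

Invalid (countermodel exists)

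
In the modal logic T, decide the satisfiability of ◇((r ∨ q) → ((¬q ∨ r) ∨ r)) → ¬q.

Satisfiable (open branch found)

1. ◇((r ∨ q) → ((¬q ∨ r) ∨ r)) → ¬q, 0
2. ¬q, 0   [→-rule on 1 (branches; this branch)]
Accessibility: 0R0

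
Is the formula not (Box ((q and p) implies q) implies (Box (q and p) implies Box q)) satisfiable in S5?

1. not (Box ((q and p) implies q) implies (Box (q and p) implies Box q)), u
2. Box ((q and p) implies q), u   [neg-implies-rule on 1]
3. not (Box (q and p) implies Box q), u   [neg-implies-rule on 1]
4. Box (q and p), u   [neg-implies-rule on 3]
5. not Box q, u   [neg-implies-rule on 3]
6. (q and p) implies q, u   [Box-rule on 2 via uRu]
7. q and p, u   [Box-rule on 4 via uRu]
8. q, u   [and-rule on 7]
9. p, u   [and-rule on 7]
10. not q, v   [neg-Box-rule on 5: fresh world v, uRv]
11. (q and p) implies q, v   [Box-rule on 2 via uRv]
12. q and p, v   [Box-rule on 4 via uRv]
13. q, v   [and-rule on 12]
14. p, v   [and-rule on 12]
Accessibility: uRu, uRv, vRu, vRv
Branch closes: q and not q both at v.
(One branch shown.) All branches close.

Unsatisfiable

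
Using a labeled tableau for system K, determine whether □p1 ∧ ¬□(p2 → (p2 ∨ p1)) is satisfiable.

Unsatisfiable (every branch closes)

1. □p1 ∧ ¬□(p2 → (p2 ∨ p1)), u
2. □p1, u
3. ¬□(p2 → (p2 ∨ p1)), u
4. ¬(p2 → (p2 ∨ p1)), v
5. p2, v
6. ¬(p2 ∨ p1), v
7. ¬p2, v
8. ¬p1, v
Accessibility: uRv
Branch closes: p2 and ¬p2 both at v.
(One branch shown.) All branches close.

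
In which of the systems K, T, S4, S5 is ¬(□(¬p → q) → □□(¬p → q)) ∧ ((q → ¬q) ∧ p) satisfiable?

K, T

T-tableau for the formula:
1. ¬(□(¬p → q) → □□(¬p → q)) ∧ ((q → ¬q) ∧ p), 0
2. ¬(□(¬p → q) → □□(¬p → q)), 0   [∧-rule on 1]
3. (q → ¬q) ∧ p, 0   [∧-rule on 1]
4. □(¬p → q), 0   [¬→-rule on 2]
5. ¬□□(¬p → q), 0   [¬→-rule on 2]
6. q → ¬q, 0   [∧-rule on 3]
7. p, 0   [∧-rule on 3]
8. ¬p → q, 0   [□-rule on 4 via 0R0]
9. ¬q, 0   [→-rule on 6 (branches; this branch)]
10. ¬□(¬p → q), 1   [¬□-rule on 5: fresh world 1, 0R1]
11. ¬p → q, 1   [□-rule on 4 via 0R1]
12. q, 1   [→-rule on 11 (branches; this branch)]
13. ¬(¬p → q), 2   [¬□-rule on 10: fresh world 2, 1R2]
14. ¬p, 2   [¬→-rule on 13]
15. ¬q, 2   [¬→-rule on 13]
Accessibility: 0R0, 0R1, 1R1, 1R2, 2R2
Complete open branch: satisfiable in T, hence also in K (this T-model is also a K-model).
S4-tableau for the formula:
1. ¬(□(¬p → q) → □□(¬p → q)) ∧ ((q → ¬q) ∧ p), 0
2. ¬(□(¬p → q) → □□(¬p → q)), 0   [∧-rule on 1]
3. (q → ¬q) ∧ p, 0   [∧-rule on 1]
4. □(¬p → q), 0   [¬→-rule on 2]
5. ¬□□(¬p → q), 0   [¬→-rule on 2]
6. q → ¬q, 0   [∧-rule on 3]
7. p, 0   [∧-rule on 3]
8. ¬p → q, 0   [□-rule on 4 via 0R0]
9. ¬q, 0   [→-rule on 6 (branches; this branch)]
10. ¬□(¬p → q), 1   [¬□-rule on 5: fresh world 1, 0R1]
11. ¬p → q, 1   [□-rule on 4 via 0R1]
12. q, 1   [→-rule on 11 (branches; this branch)]
13. ¬(¬p → q), 2   [¬□-rule on 10: fresh world 2, 1R2]
14. ¬p, 2   [¬→-rule on 13]
15. ¬q, 2   [¬→-rule on 13]
16. ¬p → q, 2   [□-rule on 4 via 0R2]
17. q, 2   [→-rule on 16 (branches; this branch)]
Accessibility: 0R0, 0R1, 0R2, 1R1, 1R2, 2R2
Branch closes: q and ¬q both at 2.
Every branch closes (one shown): unsatisfiable in S4, hence also in S5 (every S5-frame is an S4-frame).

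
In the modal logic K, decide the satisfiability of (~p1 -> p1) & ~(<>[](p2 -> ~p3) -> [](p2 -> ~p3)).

Satisfiable (open branch found)

1. (~p1 -> p1) & ~(<>[](p2 -> ~p3) -> [](p2 -> ~p3)), 0
2. ~p1 -> p1, 0
3. ~(<>[](p2 -> ~p3) -> [](p2 -> ~p3)), 0
4. <>[](p2 -> ~p3), 0
5. ~[](p2 -> ~p3), 0
6. p1, 0
7. [](p2 -> ~p3), 1
8. ~(p2 -> ~p3), 2
9. p2, 2
10. p3, 2
Accessibility: 0R1, 0R2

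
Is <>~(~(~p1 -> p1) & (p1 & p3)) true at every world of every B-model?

Yes, valid

Tableau for the negation ~<>~(~(~p1 -> p1) & (p1 & p3)):
1. ~<>~(~(~p1 -> p1) & (p1 & p3)), u
2. ~(~p1 -> p1) & (p1 & p3), u
3. ~(~p1 -> p1), u
4. p1 & p3, u
5. ~p1, u
6. p1, u
7. p3, u
Accessibility: uRu
Branch closes: p1 and ~p1 both at u.
Every branch of the negation's tableau closes; the branch above is one of them.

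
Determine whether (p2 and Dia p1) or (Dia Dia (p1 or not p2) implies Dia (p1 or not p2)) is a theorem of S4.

Tableau for the negation not ((p2 and Dia p1) or (Dia Dia (p1 or not p2) implies Dia (p1 or not p2))):
1. not ((p2 and Dia p1) or (Dia Dia (p1 or not p2) implies Dia (p1 or not p2))), w0
2. not (p2 and Dia p1), w0   [neg-or-rule on 1]
3. not (Dia Dia (p1 or not p2) implies Dia (p1 or not p2)), w0   [neg-or-rule on 1]
4. Dia Dia (p1 or not p2), w0   [neg-implies-rule on 3]
5. not Dia (p1 or not p2), w0   [neg-implies-rule on 3]
6. not (p1 or not p2), w0   [neg-Dia-rule on 5 via w0Rw0]
7. not p1, w0   [neg-or-rule on 6]
8. p2, w0   [neg-or-rule on 6]
9. not Dia p1, w0   [neg-and-rule on 2 (branches; this branch)]
10. Dia (p1 or not p2), w1   [Dia-rule on 4: fresh world w1, w0Rw1]
11. not (p1 or not p2), w1   [neg-Dia-rule on 5 via w0Rw1]
12. not p1, w1   [neg-or-rule on 11]
13. p2, w1   [neg-or-rule on 11]
14. p1 or not p2, w2   [Dia-rule on 10: fresh world w2, w1Rw2]
15. not (p1 or not p2), w2   [neg-Dia-rule on 5 via w0Rw2]
16. not p1, w2   [neg-or-rule on 15]
17. p2, w2   [neg-or-rule on 15]
18. not p2, w2   [or-rule on 14 (branches; this branch)]
Accessibility: w0Rw0, w0Rw1, w0Rw2, w1Rw1, w1Rw2, w2Rw2
Branch closes: p2 and not p2 both at w2.
All branches of the negation close; one closing branch shown above.

Yes, valid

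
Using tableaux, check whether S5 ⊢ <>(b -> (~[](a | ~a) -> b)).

Valid in S5

Tableau for the negation ~<>(b -> (~[](a | ~a) -> b)):
1. ~<>(b -> (~[](a | ~a) -> b)), w0
2. ~(b -> (~[](a | ~a) -> b)), w0   [~<>-rule on 1 via w0Rw0]
3. b, w0   [~->-rule on 2]
4. ~(~[](a | ~a) -> b), w0   [~->-rule on 2]
5. ~[](a | ~a), w0   [~->-rule on 4]
6. ~b, w0   [~->-rule on 4]
Accessibility: w0Rw0
Branch closes: b and ~b both at w0.
All branches of the negation close; one closing branch shown above.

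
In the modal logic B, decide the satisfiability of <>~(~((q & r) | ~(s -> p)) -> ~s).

Yes, satisfiable

1. <>~(~((q & r) | ~(s -> p)) -> ~s), 0
2. ~(~((q & r) | ~(s -> p)) -> ~s), 1
3. ~((q & r) | ~(s -> p)), 1
4. s, 1
5. ~(q & r), 1
6. s -> p, 1
7. ~r, 1
8. p, 1
Accessibility: 0R0, 0R1, 1R0, 1R1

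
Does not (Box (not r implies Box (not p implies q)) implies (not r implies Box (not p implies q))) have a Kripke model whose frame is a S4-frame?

1. not (Box (not r implies Box (not p implies q)) implies (not r implies Box (not p implies q))), 0
2. Box (not r implies Box (not p implies q)), 0   [neg-implies-rule on 1]
3. not (not r implies Box (not p implies q)), 0   [neg-implies-rule on 1]
4. not r, 0   [neg-implies-rule on 3]
5. not Box (not p implies q), 0   [neg-implies-rule on 3]
6. not r implies Box (not p implies q), 0   [Box-rule on 2 via 0R0]
7. Box (not p implies q), 0   [implies-rule on 6 (branches; this branch)]
8. not p implies q, 0   [Box-rule on 7 via 0R0]
9. q, 0   [implies-rule on 8 (branches; this branch)]
10. not (not p implies q), 1   [neg-Box-rule on 5: fresh world 1, 0R1]
11. not p, 1   [neg-implies-rule on 10]
12. not q, 1   [neg-implies-rule on 10]
13. not r implies Box (not p implies q), 1   [Box-rule on 2 via 0R1]
14. not p implies q, 1   [Box-rule on 7 via 0R1]
15. Box (not p implies q), 1   [implies-rule on 13 (branches; this branch)]
16. q, 1   [implies-rule on 14 (branches; this branch)]
Accessibility: 0R0, 0R1, 1R1
Branch closes: q and not q both at 1.
All branches of the tableau close; one closing branch shown above.

No, unsatisfiable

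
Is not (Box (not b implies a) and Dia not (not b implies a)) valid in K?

Valid

Tableau for the negation Box (not b implies a) and Dia not (not b implies a):
1. Box (not b implies a) and Dia not (not b implies a), 0
2. Box (not b implies a), 0   [and-rule on 1]
3. Dia not (not b implies a), 0   [and-rule on 1]
4. not (not b implies a), 1   [Dia-rule on 3: fresh world 1, 0R1]
5. not b, 1   [neg-implies-rule on 4]
6. not a, 1   [neg-implies-rule on 4]
7. not b implies a, 1   [Box-rule on 2 via 0R1]
8. a, 1   [implies-rule on 7 (branches; this branch)]
Accessibility: 0R1
Branch closes: a and not a both at 1.
All branches of the negation close; one closing branch shown above.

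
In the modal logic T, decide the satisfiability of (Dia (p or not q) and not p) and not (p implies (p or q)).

1. (Dia (p or not q) and not p) and not (p implies (p or q)), u
2. Dia (p or not q) and not p, u   [and-rule on 1]
3. not (p implies (p or q)), u   [and-rule on 1]
4. Dia (p or not q), u   [and-rule on 2]
5. not p, u   [and-rule on 2]
6. p, u   [neg-implies-rule on 3]
7. not (p or q), u   [neg-implies-rule on 3]
Accessibility: uRu
Branch closes: p and not p both at u.
All branches of the tableau close; one closing branch shown above.

Unsatisfiable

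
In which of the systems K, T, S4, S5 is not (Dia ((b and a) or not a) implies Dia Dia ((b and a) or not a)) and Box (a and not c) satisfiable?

K

T-tableau for the formula:
1. not (Dia ((b and a) or not a) implies Dia Dia ((b and a) or not a)) and Box (a and not c), w0
2. not (Dia ((b and a) or not a) implies Dia Dia ((b and a) or not a)), w0   [and-rule on 1]
3. Box (a and not c), w0   [and-rule on 1]
4. Dia ((b and a) or not a), w0   [neg-implies-rule on 2]
5. not Dia Dia ((b and a) or not a), w0   [neg-implies-rule on 2]
6. a and not c, w0   [Box-rule on 3 via w0Rw0]
7. a, w0   [and-rule on 6]
8. not c, w0   [and-rule on 6]
9. not Dia ((b and a) or not a), w0   [neg-Dia-rule on 5 via w0Rw0]
10. not ((b and a) or not a), w0   [neg-Dia-rule on 9 via w0Rw0]
11. not (b and a), w0   [neg-or-rule on 10]
12. not b, w0   [neg-and-rule on 11 (branches; this branch)]
13. (b and a) or not a, w1   [Dia-rule on 4: fresh world w1, w0Rw1]
14. a and not c, w1   [Box-rule on 3 via w0Rw1]
15. a, w1   [and-rule on 14]
16. not c, w1   [and-rule on 14]
17. not Dia ((b and a) or not a), w1   [neg-Dia-rule on 5 via w0Rw1]
18. not ((b and a) or not a), w1   [neg-Dia-rule on 9 via w0Rw1]
19. not (b and a), w1   [neg-or-rule on 18]
20. b and a, w1   [or-rule on 13 (branches; this branch)]
21. b, w1   [and-rule on 20]
22. not a, w1   [neg-and-rule on 19 (branches; this branch)]
Accessibility: w0Rw0, w0Rw1, w1Rw1
Branch closes: a and not a both at w1.
Every branch closes (one shown): unsatisfiable in T, hence also in S4, S5 (every S4/S5-frame is a T-frame).
K-tableau for the formula:
1. not (Dia ((b and a) or not a) implies Dia Dia ((b and a) or not a)) and Box (a and not c), w0
2. not (Dia ((b and a) or not a) implies Dia Dia ((b and a) or not a)), w0   [and-rule on 1]
3. Box (a and not c), w0   [and-rule on 1]
4. Dia ((b and a) or not a), w0   [neg-implies-rule on 2]
5. not Dia Dia ((b and a) or not a), w0   [neg-implies-rule on 2]
6. (b and a) or not a, w1   [Dia-rule on 4: fresh world w1, w0Rw1]
7. a and not c, w1   [Box-rule on 3 via w0Rw1]
8. a, w1   [and-rule on 7]
9. not c, w1   [and-rule on 7]
10. not Dia ((b and a) or not a), w1   [neg-Dia-rule on 5 via w0Rw1]
11. b and a, w1   [or-rule on 6 (branches; this branch)]
12. b, w1   [and-rule on 11]
Accessibility: w0Rw1
Complete open branch: satisfiable in K.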